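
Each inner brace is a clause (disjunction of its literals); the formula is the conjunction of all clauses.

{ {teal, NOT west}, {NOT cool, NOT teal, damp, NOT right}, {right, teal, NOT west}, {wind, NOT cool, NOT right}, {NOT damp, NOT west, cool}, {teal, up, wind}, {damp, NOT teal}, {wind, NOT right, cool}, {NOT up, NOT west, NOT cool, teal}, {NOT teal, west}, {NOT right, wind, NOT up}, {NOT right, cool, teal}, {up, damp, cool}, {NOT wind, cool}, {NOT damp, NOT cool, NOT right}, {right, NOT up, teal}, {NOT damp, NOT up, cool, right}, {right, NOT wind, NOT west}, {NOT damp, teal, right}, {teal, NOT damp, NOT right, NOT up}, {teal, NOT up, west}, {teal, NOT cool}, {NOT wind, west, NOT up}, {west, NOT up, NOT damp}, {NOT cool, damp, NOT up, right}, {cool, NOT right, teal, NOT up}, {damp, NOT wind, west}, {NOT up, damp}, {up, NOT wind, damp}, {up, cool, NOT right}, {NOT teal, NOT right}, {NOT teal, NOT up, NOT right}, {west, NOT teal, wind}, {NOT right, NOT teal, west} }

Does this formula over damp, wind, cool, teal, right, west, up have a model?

Yes

Branch on teal: set teal = true.
Unit clause (damp) forces damp = true.
Unit clause (west) forces west = true.
Unit clause (cool) forces cool = true.
Unit clause (NOT right) forces right = false.
Unit clause (NOT wind) forces wind = false.
No clause remains; up is free.
A satisfying assignment: damp: true; wind: false; cool: true; teal: true; right: false; west: true; up: true.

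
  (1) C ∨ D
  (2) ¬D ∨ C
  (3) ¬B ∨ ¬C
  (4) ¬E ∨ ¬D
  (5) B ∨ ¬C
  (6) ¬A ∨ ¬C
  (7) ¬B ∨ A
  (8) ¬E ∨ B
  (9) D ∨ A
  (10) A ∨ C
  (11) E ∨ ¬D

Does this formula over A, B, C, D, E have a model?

No, unsatisfiable

Case C = True:
From the singleton clause (¬B), B = False.
Now (B) is unsatisfied and unit — conflict.
So C must be the other value — set C = False.
From the singleton clause (D), D = True.
Now (¬D) is unsatisfied and unit — conflict.
Both values of C lead to a conflict.
No assignment satisfies every clause.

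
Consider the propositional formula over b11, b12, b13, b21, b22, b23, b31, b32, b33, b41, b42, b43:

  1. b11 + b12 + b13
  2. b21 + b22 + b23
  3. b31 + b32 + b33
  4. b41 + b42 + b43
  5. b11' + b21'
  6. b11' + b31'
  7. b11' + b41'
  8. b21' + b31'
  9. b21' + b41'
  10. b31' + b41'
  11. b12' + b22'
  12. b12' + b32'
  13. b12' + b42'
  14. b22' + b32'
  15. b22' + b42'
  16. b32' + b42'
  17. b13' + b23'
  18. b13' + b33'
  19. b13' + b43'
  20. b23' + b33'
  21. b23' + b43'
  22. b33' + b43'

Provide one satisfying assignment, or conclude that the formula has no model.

UNSATISFIABLE

Suppose b11 = 0.
Suppose b12 = 1.
(b22') alone gives b22 = 0.
(b32') alone gives b32 = 0.
(b42') alone gives b42 = 0.
Suppose b21 = 1.
(b31') alone gives b31 = 0.
(b33) alone gives b33 = 1.
(b41') alone gives b41 = 0.
(b43) alone gives b43 = 1.
That conflicts with the unit clause (b43').
Backtrack on b21: now try b21 = 0.
(b23) alone gives b23 = 1.
(b13') alone gives b13 = 0.
(b33') alone gives b33 = 0.
(b31) alone gives b31 = 1.
(b41') alone gives b41 = 0.
(b43) alone gives b43 = 1.
That conflicts with the unit clause (b43').
Either choice for b21 ends in contradiction.
Backtrack on b12: now try b12 = 0.
(b13) alone gives b13 = 1.
(b23') alone gives b23 = 0.
(b33') alone gives b33 = 0.
(b43') alone gives b43 = 0.
Suppose b21 = 1.
(b31') alone gives b31 = 0.
(b32) alone gives b32 = 1.
(b41') alone gives b41 = 0.
(b42) alone gives b42 = 1.
That conflicts with the unit clause (b42').
Backtrack on b21: now try b21 = 0.
(b22) alone gives b22 = 1.
(b32') alone gives b32 = 0.
(b31) alone gives b31 = 1.
(b41') alone gives b41 = 0.
(b42) alone gives b42 = 1.
That conflicts with the unit clause (b42').
Either choice for b21 ends in contradiction.
Either choice for b12 ends in contradiction.
Backtrack on b11: now try b11 = 1.
(b21') alone gives b21 = 0.
(b31') alone gives b31 = 0.
(b41') alone gives b41 = 0.
Suppose b22 = 1.
(b12') alone gives b12 = 0.
(b32') alone gives b32 = 0.
(b33) alone gives b33 = 1.
(b42') alone gives b42 = 0.
(b43) alone gives b43 = 1.
That conflicts with the unit clause (b43').
Backtrack on b22: now try b22 = 0.
(b23) alone gives b23 = 1.
(b13') alone gives b13 = 0.
(b33') alone gives b33 = 0.
(b32) alone gives b32 = 1.
(b12') alone gives b12 = 0.
(b42') alone gives b42 = 0.
(b43) alone gives b43 = 1.
That conflicts with the unit clause (b43').
Either choice for b22 ends in contradiction.
Either choice for b11 ends in contradiction.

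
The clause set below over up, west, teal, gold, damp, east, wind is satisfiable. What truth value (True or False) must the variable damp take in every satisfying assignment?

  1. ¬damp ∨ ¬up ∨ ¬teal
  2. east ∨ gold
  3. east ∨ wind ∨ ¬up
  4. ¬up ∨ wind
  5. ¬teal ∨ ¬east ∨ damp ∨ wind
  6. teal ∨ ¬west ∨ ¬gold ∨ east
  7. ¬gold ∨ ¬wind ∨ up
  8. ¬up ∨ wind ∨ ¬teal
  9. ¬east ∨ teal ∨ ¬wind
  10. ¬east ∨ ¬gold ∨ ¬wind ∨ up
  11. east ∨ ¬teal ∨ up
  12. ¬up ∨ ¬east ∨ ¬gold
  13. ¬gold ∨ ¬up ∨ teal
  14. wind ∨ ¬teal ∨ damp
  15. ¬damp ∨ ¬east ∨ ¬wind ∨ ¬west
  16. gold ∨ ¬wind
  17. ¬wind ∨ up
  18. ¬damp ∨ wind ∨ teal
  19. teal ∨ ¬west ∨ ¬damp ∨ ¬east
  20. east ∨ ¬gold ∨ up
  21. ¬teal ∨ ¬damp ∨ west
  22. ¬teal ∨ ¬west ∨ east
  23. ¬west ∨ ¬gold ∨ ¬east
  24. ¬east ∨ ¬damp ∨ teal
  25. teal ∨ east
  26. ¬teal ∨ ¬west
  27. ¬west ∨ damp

False

Suppose damp = True.
Case up = False:
The clause (¬wind) is unit, so wind = False.
The clause (teal) is unit, so teal = True.
The clause (east) is unit, so east = True.
The clause (west) is unit, so west = True.
But (¬west) is also a unit clause — contradiction.
Undo up and try up = True.
The clause (¬teal) is unit, so teal = False.
The clause (wind) is unit, so wind = True.
The clause (¬east) is unit, so east = False.
But (east) is also a unit clause — contradiction.
Either choice for up ends in contradiction.
So every satisfying assignment has damp = False.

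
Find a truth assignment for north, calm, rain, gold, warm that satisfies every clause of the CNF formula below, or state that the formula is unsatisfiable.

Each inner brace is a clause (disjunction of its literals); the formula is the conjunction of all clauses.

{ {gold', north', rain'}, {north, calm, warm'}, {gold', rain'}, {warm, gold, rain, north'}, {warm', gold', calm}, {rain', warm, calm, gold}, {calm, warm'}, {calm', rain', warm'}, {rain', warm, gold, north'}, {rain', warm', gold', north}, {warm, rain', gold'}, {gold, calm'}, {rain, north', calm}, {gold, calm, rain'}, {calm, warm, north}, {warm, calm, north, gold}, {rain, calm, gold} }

north=1; calm=1; rain=0; gold=1; warm=0

Try gold = 1.
From the singleton clause (rain'), rain = 0.
Try warm = 0.
Try north = 1.
From the singleton clause (calm), calm = 1.
This assignment satisfies each clause.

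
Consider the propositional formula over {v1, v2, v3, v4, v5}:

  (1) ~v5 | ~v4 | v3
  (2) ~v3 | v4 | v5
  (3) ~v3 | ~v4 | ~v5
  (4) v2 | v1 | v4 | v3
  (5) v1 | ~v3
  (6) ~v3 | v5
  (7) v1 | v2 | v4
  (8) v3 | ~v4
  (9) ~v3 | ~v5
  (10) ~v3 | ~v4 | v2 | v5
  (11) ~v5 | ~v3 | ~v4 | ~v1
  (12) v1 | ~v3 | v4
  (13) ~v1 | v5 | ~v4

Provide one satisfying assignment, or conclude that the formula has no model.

Try v1 = 1.
Try v3 = 0.
From the singleton clause (~v4), v4 = 0.
Every clause is now satisfied; v2, v5 are unconstrained.

v1 ↦ 1, v2 ↦ 1, v3 ↦ 0, v4 ↦ 0, v5 ↦ 0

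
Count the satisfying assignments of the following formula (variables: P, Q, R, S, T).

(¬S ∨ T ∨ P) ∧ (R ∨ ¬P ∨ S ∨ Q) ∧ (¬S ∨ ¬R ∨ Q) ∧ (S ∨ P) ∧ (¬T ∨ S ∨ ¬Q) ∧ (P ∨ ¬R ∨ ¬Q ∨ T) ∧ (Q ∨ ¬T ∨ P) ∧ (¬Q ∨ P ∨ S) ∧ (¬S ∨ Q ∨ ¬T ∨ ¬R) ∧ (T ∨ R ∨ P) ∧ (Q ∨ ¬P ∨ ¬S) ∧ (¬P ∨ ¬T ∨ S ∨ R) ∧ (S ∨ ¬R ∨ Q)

8

There are 2^5 = 32 truth assignments over (P, Q, R, S, T).
Split on R. With R = True, the clauses containing R are satisfied and ¬R drops from the rest; 4 of the 2^4 = 16 assignments to the other variables satisfy what remains.
With R = False, by the same count on the reduced clause set, 4 assignments work.
(One model: P=F, Q=T, R=F, S=T, T=T.)
Total: 4 + 4 = 8.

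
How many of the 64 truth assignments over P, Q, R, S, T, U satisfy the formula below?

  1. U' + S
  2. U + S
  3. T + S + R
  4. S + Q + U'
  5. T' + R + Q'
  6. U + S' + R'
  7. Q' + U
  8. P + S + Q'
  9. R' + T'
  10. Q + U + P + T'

There are 2^6 = 64 truth assignments over (P, Q, R, S, T, U).
Split on T. With T = 1, the clauses containing T are satisfied and T' drops from the rest; 3 of the 2^5 = 32 assignments to the other variables satisfy what remains.
With T = 0, by the same count on the reduced clause set, 10 assignments work.
(One model: P=F, Q=F, R=F, S=T, T=F, U=F.)
Total: 3 + 10 = 13.

13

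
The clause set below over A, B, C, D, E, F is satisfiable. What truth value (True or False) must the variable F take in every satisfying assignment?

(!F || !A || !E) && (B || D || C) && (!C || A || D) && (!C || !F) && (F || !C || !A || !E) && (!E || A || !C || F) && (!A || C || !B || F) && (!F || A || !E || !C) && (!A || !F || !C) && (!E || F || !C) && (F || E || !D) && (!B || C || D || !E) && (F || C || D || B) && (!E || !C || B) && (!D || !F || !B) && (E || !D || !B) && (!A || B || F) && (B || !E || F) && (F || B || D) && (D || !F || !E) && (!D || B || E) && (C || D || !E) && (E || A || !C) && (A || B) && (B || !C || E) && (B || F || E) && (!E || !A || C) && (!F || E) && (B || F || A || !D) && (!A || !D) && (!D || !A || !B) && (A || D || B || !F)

Suppose F = true.
The clause (!C) is unit, so C = false.
The clause (E) is unit, so E = true.
The clause (!A) is unit, so A = false.
The clause (D) is unit, so D = true.
The clause (!B) is unit, so B = false.
Now (B) is unsatisfied and unit — conflict.
So every satisfying assignment has F = False.

False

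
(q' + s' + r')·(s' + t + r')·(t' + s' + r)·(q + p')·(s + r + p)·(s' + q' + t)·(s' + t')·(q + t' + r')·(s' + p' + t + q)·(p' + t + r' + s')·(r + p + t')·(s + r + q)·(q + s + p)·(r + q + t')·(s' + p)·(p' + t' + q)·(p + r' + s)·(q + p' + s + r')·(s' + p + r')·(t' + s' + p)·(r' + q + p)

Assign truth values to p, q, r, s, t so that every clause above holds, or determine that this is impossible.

p=1,  q=1,  r=0,  s=0,  t=1

Suppose q = 1.
Suppose s = 0.
Suppose r = 0.
(p) alone gives p = 1.
Every clause is now satisfied; t is unconstrained.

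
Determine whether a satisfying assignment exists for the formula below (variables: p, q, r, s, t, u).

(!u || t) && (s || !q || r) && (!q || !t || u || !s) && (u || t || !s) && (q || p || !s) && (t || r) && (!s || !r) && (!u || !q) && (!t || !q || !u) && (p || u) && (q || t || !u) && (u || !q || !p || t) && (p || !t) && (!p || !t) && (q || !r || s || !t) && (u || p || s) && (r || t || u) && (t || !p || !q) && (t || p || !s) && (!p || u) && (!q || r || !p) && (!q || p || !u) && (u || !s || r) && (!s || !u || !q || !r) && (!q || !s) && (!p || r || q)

No, unsatisfiable

Branch on u: set u = false.
Unit clause (p) forces p = true.
That conflicts with the unit clause (!p).
Undo u and try u = true.
Unit clause (t) forces t = true.
Unit clause (!q) forces q = false.
Unit clause (p) forces p = true.
That conflicts with the unit clause (!p).
Both values of u lead to a conflict.
No assignment satisfies every clause.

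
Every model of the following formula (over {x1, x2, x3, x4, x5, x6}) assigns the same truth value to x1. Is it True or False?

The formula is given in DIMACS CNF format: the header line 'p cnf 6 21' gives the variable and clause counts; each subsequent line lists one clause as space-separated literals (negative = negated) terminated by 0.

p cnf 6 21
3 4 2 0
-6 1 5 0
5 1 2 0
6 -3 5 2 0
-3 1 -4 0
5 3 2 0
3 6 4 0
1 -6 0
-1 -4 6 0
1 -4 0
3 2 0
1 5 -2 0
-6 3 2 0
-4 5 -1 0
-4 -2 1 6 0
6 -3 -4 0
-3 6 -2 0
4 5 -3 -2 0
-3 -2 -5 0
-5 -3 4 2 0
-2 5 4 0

Suppose x1 = False.
The clause (¬x6) is unit, so x6 = False.
The clause (¬x4) is unit, so x4 = False.
The clause (x3) is unit, so x3 = True.
The clause (¬x2) is unit, so x2 = False.
The clause (x5) is unit, so x5 = True.
But (¬x5) is also a unit clause — contradiction.
So every satisfying assignment has x1 = True.

True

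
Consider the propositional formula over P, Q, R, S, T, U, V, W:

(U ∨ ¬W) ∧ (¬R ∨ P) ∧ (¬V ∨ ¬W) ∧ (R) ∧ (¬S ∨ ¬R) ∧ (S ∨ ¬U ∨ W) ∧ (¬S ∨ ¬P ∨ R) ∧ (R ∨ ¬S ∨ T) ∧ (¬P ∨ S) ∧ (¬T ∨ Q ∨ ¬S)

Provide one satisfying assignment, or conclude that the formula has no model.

From the singleton clause (R), R = True.
From the singleton clause (P), P = True.
From the singleton clause (¬S), S = False.
But (S) is also a unit clause — contradiction.

UNSATISFIABLE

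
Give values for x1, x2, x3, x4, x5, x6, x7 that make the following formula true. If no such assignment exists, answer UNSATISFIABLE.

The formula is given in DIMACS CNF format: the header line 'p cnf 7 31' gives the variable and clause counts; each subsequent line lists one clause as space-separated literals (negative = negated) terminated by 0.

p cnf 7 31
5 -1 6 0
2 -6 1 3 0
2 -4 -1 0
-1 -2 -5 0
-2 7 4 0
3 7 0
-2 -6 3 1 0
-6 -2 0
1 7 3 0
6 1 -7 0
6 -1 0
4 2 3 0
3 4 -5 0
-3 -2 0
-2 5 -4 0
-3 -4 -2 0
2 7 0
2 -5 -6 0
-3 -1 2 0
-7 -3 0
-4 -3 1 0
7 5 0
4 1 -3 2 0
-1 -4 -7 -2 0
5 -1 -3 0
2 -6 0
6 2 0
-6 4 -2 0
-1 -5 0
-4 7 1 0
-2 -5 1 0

UNSATISFIABLE

Case x3 = True:
(¬x2) alone gives x2 = False.
(x7) alone gives x7 = True.
Now (¬x7) is unsatisfied and unit — conflict.
So x3 must be the other value — set x3 = False.
(x7) alone gives x7 = True.
Case x6 = False:
(x1) alone gives x1 = True.
Now (¬x1) is unsatisfied and unit — conflict.
So x6 must be the other value — set x6 = True.
(¬x2) alone gives x2 = False.
Now (x2) is unsatisfied and unit — conflict.
Both values of x6 lead to a conflict.
Both values of x3 lead to a conflict.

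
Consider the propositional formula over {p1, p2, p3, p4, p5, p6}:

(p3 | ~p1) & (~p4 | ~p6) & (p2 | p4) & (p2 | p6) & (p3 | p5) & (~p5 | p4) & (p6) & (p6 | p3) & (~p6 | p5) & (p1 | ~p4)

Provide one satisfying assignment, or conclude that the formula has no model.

UNSATISFIABLE

Unit clause (p6) forces p6 = 1.
Unit clause (~p4) forces p4 = 0.
Unit clause (p2) forces p2 = 1.
Unit clause (~p5) forces p5 = 0.
That conflicts with the unit clause (p5).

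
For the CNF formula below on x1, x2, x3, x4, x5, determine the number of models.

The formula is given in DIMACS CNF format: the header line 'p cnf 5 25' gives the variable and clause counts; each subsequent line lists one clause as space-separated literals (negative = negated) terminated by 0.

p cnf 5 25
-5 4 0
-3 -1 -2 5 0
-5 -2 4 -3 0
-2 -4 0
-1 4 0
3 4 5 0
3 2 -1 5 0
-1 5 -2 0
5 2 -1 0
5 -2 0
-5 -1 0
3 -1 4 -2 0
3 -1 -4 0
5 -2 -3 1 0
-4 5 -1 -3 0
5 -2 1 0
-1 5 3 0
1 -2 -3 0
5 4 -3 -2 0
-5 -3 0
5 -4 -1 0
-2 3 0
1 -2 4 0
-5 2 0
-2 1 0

There are 2^5 = 32 truth assignments over (x1, x2, x3, x4, x5).
Split on x2. With x2 = True, the clauses containing x2 are satisfied and ¬x2 drops from the rest; 0 of the 2^4 = 16 assignments to the other variables satisfy what remains.
With x2 = False, by the same count on the reduced clause set, 3 assignments work.
(One model: x1=F, x2=F, x3=F, x4=T, x5=F.)
Total: 0 + 3 = 3.

3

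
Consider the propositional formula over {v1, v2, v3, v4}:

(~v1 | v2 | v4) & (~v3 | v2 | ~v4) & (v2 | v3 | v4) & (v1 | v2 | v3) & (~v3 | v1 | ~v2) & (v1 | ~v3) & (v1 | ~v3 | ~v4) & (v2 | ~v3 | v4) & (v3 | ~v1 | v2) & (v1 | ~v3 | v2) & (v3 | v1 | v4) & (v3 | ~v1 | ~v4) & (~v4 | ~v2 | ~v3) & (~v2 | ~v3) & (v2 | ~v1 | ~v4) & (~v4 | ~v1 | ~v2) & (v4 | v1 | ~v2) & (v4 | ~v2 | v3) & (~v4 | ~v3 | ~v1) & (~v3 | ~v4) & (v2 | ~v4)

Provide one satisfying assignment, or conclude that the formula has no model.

v1: 0; v2: 1; v3: 0; v4: 1

Case v1 = 0:
(~v3) alone gives v3 = 0.
(v2) alone gives v2 = 1.
(v4) alone gives v4 = 1.
All clauses are satisfied.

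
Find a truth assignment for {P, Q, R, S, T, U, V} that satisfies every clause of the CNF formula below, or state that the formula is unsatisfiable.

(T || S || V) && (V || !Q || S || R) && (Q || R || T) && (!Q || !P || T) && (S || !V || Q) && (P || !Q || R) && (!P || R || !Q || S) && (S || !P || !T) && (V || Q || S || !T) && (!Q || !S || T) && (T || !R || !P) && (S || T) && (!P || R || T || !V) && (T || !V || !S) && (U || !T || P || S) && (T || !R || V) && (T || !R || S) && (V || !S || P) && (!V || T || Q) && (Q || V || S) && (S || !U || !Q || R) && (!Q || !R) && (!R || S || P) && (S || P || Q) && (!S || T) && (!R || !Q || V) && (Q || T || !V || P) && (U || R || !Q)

P=false, Q=false, R=false, S=true, T=true, U=false, V=true

Case S = true:
(T) alone gives T = true.
Case V = true:
Case Q = false:
Every clause is now satisfied; P, R, U are unconstrained.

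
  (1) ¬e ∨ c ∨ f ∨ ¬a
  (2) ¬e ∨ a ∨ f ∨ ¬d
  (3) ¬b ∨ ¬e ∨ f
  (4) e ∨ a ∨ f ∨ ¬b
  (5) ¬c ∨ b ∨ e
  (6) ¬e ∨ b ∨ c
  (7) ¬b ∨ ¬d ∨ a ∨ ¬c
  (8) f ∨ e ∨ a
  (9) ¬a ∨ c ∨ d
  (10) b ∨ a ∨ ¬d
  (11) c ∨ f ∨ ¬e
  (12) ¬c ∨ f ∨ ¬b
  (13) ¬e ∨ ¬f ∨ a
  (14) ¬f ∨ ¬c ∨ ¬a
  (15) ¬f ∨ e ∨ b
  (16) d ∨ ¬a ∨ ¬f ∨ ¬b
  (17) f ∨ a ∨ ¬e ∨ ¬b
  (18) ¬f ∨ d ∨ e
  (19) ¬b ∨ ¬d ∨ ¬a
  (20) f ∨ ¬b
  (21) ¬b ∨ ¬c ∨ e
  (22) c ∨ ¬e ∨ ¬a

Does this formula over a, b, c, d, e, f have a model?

Suppose f = False.
(¬b) alone gives b = False.
Suppose c = True.
(e) alone gives e = True.
Suppose a = True.
No clause remains; d is free.
A satisfying assignment: a: True,  b: False,  c: True,  d: True,  e: True,  f: False.

Yes, satisfiable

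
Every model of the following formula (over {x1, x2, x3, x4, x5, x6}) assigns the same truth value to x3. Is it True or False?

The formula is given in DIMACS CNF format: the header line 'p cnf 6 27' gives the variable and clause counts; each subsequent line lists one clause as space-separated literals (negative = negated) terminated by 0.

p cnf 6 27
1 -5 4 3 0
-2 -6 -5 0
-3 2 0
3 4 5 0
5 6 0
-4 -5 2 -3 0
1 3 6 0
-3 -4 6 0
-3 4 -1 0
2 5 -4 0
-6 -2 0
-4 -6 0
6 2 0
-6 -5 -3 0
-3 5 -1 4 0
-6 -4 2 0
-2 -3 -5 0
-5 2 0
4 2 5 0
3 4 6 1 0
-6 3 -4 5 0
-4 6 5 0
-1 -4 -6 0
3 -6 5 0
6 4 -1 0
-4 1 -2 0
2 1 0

Suppose x3 = True.
(x2) alone gives x2 = True.
(¬x6) alone gives x6 = False.
(x5) alone gives x5 = True.
That conflicts with the unit clause (¬x5).
So every satisfying assignment has x3 = False.

False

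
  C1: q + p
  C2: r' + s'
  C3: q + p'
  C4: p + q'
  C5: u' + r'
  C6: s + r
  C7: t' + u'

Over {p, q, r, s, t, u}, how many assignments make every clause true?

5

There are 2^6 = 64 truth assignments over (p, q, r, s, t, u).
Split on r. With r = 1, the clauses containing r are satisfied and r' drops from the rest; 2 of the 2^5 = 32 assignments to the other variables satisfy what remains.
With r = 0, by the same count on the reduced clause set, 3 assignments work.
(One model: p=T, q=T, r=F, s=T, t=F, u=F.)
Total: 2 + 3 = 5.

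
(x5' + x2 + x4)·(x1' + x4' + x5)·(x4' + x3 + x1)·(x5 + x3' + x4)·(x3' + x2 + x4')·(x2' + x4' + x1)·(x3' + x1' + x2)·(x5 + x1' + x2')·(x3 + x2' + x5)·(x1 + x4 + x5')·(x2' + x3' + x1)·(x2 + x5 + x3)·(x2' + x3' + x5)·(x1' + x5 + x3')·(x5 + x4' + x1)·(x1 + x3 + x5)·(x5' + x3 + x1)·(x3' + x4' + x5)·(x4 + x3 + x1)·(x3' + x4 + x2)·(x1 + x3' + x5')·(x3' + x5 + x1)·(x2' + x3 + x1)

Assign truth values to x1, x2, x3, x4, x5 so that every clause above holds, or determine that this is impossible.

x1=1; x2=1; x3=1; x4=0; x5=1

Branch on x5: set x5 = 1.
Branch on x2: set x2 = 1.
Branch on x4: set x4 = 0.
(x1) alone gives x1 = 1.
Every clause is now satisfied; x3 is unconstrained.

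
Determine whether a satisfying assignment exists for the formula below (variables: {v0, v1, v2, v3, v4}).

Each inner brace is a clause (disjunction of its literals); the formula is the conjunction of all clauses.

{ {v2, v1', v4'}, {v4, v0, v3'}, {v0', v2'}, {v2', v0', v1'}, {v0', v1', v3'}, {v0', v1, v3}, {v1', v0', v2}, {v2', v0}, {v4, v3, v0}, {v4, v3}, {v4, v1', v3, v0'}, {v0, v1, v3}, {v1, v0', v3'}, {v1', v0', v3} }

Yes, satisfiable

Branch on v0: set v0 = 0.
Unit clause (v2') forces v2 = 0.
Branch on v1: set v1 = 0.
Unit clause (v3) forces v3 = 1.
Unit clause (v4) forces v4 = 1.
All clauses are satisfied.
A satisfying assignment: v0: 0; v1: 0; v2: 0; v3: 1; v4: 1.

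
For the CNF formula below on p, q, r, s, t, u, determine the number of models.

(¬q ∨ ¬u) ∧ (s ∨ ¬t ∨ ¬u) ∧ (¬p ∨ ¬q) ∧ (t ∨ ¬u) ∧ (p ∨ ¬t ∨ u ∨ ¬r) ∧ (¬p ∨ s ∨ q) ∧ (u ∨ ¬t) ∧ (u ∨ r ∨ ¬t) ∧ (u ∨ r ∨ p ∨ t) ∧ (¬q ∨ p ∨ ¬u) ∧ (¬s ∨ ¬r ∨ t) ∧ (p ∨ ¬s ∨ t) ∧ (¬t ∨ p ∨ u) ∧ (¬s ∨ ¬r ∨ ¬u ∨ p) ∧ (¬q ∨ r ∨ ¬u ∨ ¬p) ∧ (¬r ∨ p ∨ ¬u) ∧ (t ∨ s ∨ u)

There are 2^6 = 64 truth assignments over (p, q, r, s, t, u).
Split on q. With q = True, the clauses containing q are satisfied and ¬q drops from the rest; 0 of the 2^5 = 32 assignments to the other variables satisfy what remains.
With q = False, by the same count on the reduced clause set, 4 assignments work.
(One model: p=F, q=F, r=F, s=T, t=T, u=T.)
Total: 0 + 4 = 4.

4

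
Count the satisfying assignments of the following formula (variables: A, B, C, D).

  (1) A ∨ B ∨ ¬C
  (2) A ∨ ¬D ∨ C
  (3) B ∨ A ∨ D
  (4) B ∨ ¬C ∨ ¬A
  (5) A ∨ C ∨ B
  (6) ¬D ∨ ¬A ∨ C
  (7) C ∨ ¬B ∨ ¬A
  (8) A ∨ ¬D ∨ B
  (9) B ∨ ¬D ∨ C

There are 2^4 = 16 truth assignments over (A, B, C, D).
Check each against the 9 clauses (columns in the order A, B, C, D):
  F F F F  ✗ fails (B ∨ A ∨ D)
  F F F T  ✗ fails (A ∨ ¬D ∨ C)
  F F T F  ✗ fails (A ∨ B ∨ ¬C)
  F F T T  ✗ fails (A ∨ B ∨ ¬C)
  F T F F  ✓ satisfies all
  F T F T  ✗ fails (A ∨ ¬D ∨ C)
  F T T F  ✓ satisfies all
  F T T T  ✓ satisfies all
  T F F F  ✓ satisfies all
  T F F T  ✗ fails (¬D ∨ ¬A ∨ C)
  T F T F  ✗ fails (B ∨ ¬C ∨ ¬A)
  T F T T  ✗ fails (B ∨ ¬C ∨ ¬A)
  T T F F  ✗ fails (C ∨ ¬B ∨ ¬A)
  T T F T  ✗ fails (¬D ∨ ¬A ∨ C)
  T T T F  ✓ satisfies all
  T T T T  ✓ satisfies all
6 of the 16 rows are models.

6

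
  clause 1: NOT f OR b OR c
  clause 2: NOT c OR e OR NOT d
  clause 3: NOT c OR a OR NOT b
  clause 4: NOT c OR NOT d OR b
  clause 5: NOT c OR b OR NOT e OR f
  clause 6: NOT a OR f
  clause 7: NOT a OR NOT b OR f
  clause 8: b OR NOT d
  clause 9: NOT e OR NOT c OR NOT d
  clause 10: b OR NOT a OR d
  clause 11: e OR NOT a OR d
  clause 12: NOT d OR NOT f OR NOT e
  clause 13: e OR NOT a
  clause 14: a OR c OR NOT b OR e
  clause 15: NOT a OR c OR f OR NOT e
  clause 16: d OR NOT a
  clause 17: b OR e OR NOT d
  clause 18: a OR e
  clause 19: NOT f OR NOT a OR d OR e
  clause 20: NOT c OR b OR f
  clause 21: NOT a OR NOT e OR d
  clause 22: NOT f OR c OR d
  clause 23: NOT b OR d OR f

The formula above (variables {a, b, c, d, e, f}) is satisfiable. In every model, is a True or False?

Suppose a = true.
(f) alone gives f = true.
(e) alone gives e = true.
(NOT d) alone gives d = false.
That conflicts with the unit clause (d).
So every satisfying assignment has a = False.

False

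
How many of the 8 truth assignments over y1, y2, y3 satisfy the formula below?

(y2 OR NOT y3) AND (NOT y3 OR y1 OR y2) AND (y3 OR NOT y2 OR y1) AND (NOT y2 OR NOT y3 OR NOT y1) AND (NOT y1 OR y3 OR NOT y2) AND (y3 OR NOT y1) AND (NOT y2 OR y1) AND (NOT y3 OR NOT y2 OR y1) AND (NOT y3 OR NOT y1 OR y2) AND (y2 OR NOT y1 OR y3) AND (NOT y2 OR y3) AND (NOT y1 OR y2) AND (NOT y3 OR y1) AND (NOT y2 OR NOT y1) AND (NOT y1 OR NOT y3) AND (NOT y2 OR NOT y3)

1

There are 2^3 = 8 truth assignments over (y1, y2, y3).
Check each against the 16 clauses (columns in the order y1, y2, y3):
  F F F  ✓ satisfies all
  F F T  ✗ fails (y2 OR NOT y3)
  F T F  ✗ fails (y3 OR NOT y2 OR y1)
  F T T  ✗ fails (NOT y2 OR y1)
  T F F  ✗ fails (y3 OR NOT y1)
  T F T  ✗ fails (y2 OR NOT y3)
  T T F  ✗ fails (NOT y1 OR y3 OR NOT y2)
  T T T  ✗ fails (NOT y2 OR NOT y3 OR NOT y1)
1 of the 8 rows is a model.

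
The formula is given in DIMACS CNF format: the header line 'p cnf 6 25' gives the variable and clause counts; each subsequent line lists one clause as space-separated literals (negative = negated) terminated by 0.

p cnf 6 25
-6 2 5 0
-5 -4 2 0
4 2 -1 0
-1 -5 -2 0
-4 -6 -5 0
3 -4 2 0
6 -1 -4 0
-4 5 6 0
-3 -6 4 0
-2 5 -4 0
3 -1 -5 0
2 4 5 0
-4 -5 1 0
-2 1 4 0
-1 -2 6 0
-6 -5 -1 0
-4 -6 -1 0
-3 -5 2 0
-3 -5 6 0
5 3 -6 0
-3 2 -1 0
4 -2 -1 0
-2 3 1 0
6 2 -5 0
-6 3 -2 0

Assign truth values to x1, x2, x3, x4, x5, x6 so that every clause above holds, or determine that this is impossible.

Branch on x6: set x6 = True.
Branch on x2: set x2 = False.
Unit clause (x5) forces x5 = True.
Unit clause (¬x4) forces x4 = False.
Unit clause (¬x1) forces x1 = False.
Unit clause (¬x3) forces x3 = False.
This assignment satisfies each clause.

x1=False,  x2=False,  x3=False,  x4=False,  x5=True,  x6=True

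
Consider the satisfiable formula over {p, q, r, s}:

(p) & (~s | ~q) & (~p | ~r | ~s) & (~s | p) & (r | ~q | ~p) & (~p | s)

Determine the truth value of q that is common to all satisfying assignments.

Suppose q = 1.
Unit clause (p) forces p = 1.
Unit clause (~s) forces s = 0.
Now (s) is unsatisfied and unit — conflict.
So every satisfying assignment has q = False.

False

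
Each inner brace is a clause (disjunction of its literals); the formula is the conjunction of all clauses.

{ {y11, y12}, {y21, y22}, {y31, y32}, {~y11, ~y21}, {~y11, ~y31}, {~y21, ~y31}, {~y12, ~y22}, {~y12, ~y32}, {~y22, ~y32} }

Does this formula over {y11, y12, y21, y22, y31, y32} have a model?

Suppose y11 = 1.
From the singleton clause (~y21), y21 = 0.
From the singleton clause (y22), y22 = 1.
From the singleton clause (~y31), y31 = 0.
From the singleton clause (y32), y32 = 1.
But (~y32) is also a unit clause — contradiction.
Undo y11 and try y11 = 0.
From the singleton clause (y12), y12 = 1.
From the singleton clause (~y22), y22 = 0.
From the singleton clause (y21), y21 = 1.
From the singleton clause (~y31), y31 = 0.
From the singleton clause (y32), y32 = 1.
But (~y32) is also a unit clause — contradiction.
Both values of y11 lead to a conflict.
No assignment satisfies every clause.

Unsatisfiable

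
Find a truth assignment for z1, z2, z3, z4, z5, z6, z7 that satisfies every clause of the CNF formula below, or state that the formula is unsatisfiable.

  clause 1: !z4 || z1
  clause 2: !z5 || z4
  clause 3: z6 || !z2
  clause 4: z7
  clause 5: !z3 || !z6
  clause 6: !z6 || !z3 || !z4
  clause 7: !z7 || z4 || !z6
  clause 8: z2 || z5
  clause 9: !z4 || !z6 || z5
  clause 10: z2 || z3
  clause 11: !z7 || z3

z1=true, z2=false, z3=true, z4=true, z5=true, z6=false, z7=true

The clause (z7) is unit, so z7 = true.
The clause (z3) is unit, so z3 = true.
The clause (!z6) is unit, so z6 = false.
The clause (!z2) is unit, so z2 = false.
The clause (z5) is unit, so z5 = true.
The clause (z4) is unit, so z4 = true.
The clause (z1) is unit, so z1 = true.
This assignment satisfies each clause.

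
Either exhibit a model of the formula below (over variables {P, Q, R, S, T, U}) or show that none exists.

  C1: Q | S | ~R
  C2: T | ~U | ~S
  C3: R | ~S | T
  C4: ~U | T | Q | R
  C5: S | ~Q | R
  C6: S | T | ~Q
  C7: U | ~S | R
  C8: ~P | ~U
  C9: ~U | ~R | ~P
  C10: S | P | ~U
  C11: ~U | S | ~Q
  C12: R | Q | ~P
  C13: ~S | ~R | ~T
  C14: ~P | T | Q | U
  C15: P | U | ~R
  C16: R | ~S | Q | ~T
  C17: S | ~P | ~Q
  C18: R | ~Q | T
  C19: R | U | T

P: 1,  Q: 1,  R: 1,  S: 1,  T: 0,  U: 0

Branch on P: set P = 1.
(~U) alone gives U = 0.
Branch on S: set S = 1.
(R) alone gives R = 1.
(~T) alone gives T = 0.
(Q) alone gives Q = 1.
All clauses are satisfied.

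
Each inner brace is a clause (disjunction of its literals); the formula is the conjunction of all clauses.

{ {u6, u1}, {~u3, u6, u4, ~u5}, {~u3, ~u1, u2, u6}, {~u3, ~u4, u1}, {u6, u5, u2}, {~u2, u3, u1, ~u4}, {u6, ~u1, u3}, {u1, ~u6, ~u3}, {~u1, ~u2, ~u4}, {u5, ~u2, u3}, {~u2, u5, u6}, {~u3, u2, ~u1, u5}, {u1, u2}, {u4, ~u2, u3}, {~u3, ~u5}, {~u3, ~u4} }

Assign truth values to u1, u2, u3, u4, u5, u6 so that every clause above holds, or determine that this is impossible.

u1 ↦ 1, u2 ↦ 0, u3 ↦ 0, u4 ↦ 0, u5 ↦ 1, u6 ↦ 1

Case u6 = 1:
Case u1 = 1:
Case u2 = 0:
Case u3 = 0:
No clause remains; u4, u5 are free.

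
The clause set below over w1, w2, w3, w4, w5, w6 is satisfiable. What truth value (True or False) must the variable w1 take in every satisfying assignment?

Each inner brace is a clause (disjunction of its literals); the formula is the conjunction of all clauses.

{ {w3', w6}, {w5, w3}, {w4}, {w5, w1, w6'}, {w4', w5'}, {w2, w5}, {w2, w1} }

Suppose w1 = 0.
The clause (w4) is unit, so w4 = 1.
The clause (w5') is unit, so w5 = 0.
The clause (w3) is unit, so w3 = 1.
The clause (w6) is unit, so w6 = 1.
Now (w6') is unsatisfied and unit — conflict.
So every satisfying assignment has w1 = True.

True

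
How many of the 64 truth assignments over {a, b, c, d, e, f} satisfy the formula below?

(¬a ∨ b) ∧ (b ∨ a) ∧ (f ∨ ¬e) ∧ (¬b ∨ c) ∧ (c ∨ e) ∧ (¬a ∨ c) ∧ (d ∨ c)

12

There are 2^6 = 64 truth assignments over (a, b, c, d, e, f).
Split on c. With c = True, the clauses containing c are satisfied and ¬c drops from the rest; 12 of the 2^5 = 32 assignments to the other variables satisfy what remains.
With c = False, by the same count on the reduced clause set, 0 assignments work.
Total: 12 + 0 = 12.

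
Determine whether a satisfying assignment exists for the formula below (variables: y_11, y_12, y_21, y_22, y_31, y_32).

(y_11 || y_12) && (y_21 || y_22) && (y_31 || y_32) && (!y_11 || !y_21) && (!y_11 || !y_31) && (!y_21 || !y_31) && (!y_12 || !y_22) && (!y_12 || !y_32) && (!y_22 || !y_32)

Try y_11 = true.
(!y_21) alone gives y_21 = false.
(y_22) alone gives y_22 = true.
(!y_31) alone gives y_31 = false.
(y_32) alone gives y_32 = true.
Now (!y_32) is unsatisfied and unit — conflict.
So y_11 must be the other value — set y_11 = false.
(y_12) alone gives y_12 = true.
(!y_22) alone gives y_22 = false.
(y_21) alone gives y_21 = true.
(!y_31) alone gives y_31 = false.
(y_32) alone gives y_32 = true.
Now (!y_32) is unsatisfied and unit — conflict.
Either choice for y_11 ends in contradiction.
No assignment satisfies every clause.

No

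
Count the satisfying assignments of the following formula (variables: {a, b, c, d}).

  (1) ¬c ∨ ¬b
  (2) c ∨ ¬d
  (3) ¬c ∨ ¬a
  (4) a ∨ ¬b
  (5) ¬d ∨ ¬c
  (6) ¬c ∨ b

3

There are 2^4 = 16 truth assignments over (a, b, c, d).
Check each against the 6 clauses (columns in the order a, b, c, d):
  F F F F  ✓ satisfies all
  F F F T  ✗ fails (c ∨ ¬d)
  F F T F  ✗ fails (¬c ∨ b)
  F F T T  ✗ fails (¬d ∨ ¬c)
  F T F F  ✗ fails (a ∨ ¬b)
  F T F T  ✗ fails (c ∨ ¬d)
  F T T F  ✗ fails (¬c ∨ ¬b)
  F T T T  ✗ fails (¬c ∨ ¬b)
  T F F F  ✓ satisfies all
  T F F T  ✗ fails (c ∨ ¬d)
  T F T F  ✗ fails (¬c ∨ ¬a)
  T F T T  ✗ fails (¬c ∨ ¬a)
  T T F F  ✓ satisfies all
  T T F T  ✗ fails (c ∨ ¬d)
  T T T F  ✗ fails (¬c ∨ ¬b)
  T T T T  ✗ fails (¬c ∨ ¬b)
3 of the 16 rows are models.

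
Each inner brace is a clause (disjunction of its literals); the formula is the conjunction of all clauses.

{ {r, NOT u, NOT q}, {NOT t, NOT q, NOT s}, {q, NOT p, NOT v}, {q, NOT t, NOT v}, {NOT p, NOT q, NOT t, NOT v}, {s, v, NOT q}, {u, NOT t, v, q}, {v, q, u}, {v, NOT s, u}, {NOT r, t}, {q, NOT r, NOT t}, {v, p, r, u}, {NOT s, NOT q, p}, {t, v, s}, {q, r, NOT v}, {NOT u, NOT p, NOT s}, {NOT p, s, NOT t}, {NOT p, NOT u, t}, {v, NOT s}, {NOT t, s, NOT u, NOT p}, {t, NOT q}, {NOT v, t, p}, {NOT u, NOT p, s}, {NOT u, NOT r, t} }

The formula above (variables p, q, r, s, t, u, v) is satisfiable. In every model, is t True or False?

Suppose t = false.
The clause (NOT r) is unit, so r = false.
The clause (NOT q) is unit, so q = false.
The clause (NOT v) is unit, so v = false.
The clause (u) is unit, so u = true.
The clause (s) is unit, so s = true.
Now (NOT s) is unsatisfied and unit — conflict.
So every satisfying assignment has t = True.

True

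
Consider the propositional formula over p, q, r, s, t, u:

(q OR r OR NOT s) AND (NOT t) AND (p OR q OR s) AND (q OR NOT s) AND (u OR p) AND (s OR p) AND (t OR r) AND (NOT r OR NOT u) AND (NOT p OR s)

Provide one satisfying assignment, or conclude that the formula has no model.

p: true, q: true, r: true, s: true, t: false, u: false

From the singleton clause (NOT t), t = false.
From the singleton clause (r), r = true.
From the singleton clause (NOT u), u = false.
From the singleton clause (p), p = true.
From the singleton clause (s), s = true.
From the singleton clause (q), q = true.
This assignment satisfies each clause.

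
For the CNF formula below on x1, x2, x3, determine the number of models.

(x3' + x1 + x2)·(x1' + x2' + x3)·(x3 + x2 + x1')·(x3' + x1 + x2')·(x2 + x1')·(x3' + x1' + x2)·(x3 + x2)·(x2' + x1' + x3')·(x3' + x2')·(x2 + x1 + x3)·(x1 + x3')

There are 2^3 = 8 truth assignments over (x1, x2, x3).
Split on x1. With x1 = 1, the clauses containing x1 are satisfied and x1' drops from the rest; 0 of the 2^2 = 4 assignments to the other variables satisfy what remains.
With x1 = 0, by the same count on the reduced clause set, 1 assignment works.
(One model: x1=F, x2=T, x3=F.)
Total: 0 + 1 = 1.

1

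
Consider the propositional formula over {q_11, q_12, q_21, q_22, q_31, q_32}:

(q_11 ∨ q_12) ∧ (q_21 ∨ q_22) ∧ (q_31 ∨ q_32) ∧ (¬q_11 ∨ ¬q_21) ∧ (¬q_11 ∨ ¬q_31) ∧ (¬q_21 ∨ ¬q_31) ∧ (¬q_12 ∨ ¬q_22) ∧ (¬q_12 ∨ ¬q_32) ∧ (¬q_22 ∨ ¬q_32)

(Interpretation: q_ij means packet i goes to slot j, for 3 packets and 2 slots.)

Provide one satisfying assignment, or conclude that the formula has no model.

Case q_11 = True:
From the singleton clause (¬q_21), q_21 = False.
From the singleton clause (q_22), q_22 = True.
From the singleton clause (¬q_31), q_31 = False.
From the singleton clause (q_32), q_32 = True.
But (¬q_32) is also a unit clause — contradiction.
So q_11 must be the other value — set q_11 = False.
From the singleton clause (q_12), q_12 = True.
From the singleton clause (¬q_22), q_22 = False.
From the singleton clause (q_21), q_21 = True.
From the singleton clause (¬q_31), q_31 = False.
From the singleton clause (q_32), q_32 = True.
But (¬q_32) is also a unit clause — contradiction.
Either choice for q_11 ends in contradiction.

UNSATISFIABLE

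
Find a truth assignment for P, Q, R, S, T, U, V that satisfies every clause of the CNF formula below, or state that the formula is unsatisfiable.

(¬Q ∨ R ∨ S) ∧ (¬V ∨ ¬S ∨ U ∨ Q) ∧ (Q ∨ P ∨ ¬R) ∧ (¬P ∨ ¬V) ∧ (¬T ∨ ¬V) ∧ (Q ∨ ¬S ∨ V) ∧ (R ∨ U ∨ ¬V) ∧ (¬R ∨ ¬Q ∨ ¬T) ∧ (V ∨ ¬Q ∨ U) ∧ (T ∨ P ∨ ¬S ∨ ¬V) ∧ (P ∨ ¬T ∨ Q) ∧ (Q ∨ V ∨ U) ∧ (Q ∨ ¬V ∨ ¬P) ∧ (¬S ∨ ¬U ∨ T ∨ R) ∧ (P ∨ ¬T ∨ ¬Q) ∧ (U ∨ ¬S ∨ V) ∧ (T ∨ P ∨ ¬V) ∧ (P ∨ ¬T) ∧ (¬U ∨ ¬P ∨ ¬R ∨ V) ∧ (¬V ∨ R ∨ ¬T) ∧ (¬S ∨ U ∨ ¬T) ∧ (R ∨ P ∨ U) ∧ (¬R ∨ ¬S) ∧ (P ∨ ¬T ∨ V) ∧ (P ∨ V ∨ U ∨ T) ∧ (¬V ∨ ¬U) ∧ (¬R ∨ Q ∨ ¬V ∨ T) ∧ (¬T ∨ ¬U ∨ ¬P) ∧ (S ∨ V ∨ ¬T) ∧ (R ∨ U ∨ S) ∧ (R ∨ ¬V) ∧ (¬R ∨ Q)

Case P = False:
(¬T) alone gives T = False.
(¬V) alone gives V = False.
(U) alone gives U = True.
Case Q = False:
(¬R) alone gives R = False.
(¬S) alone gives S = False.
All clauses are satisfied.

P: False; Q: False; R: False; S: False; T: False; U: True; V: False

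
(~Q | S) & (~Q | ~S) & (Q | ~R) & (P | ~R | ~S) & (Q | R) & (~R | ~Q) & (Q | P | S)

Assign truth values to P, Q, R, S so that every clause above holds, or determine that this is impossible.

UNSATISFIABLE

Branch on Q: set Q = 0.
Unit clause (~R) forces R = 0.
That conflicts with the unit clause (R).
So Q must be the other value — set Q = 1.
Unit clause (S) forces S = 1.
That conflicts with the unit clause (~S).
Both values of Q lead to a conflict.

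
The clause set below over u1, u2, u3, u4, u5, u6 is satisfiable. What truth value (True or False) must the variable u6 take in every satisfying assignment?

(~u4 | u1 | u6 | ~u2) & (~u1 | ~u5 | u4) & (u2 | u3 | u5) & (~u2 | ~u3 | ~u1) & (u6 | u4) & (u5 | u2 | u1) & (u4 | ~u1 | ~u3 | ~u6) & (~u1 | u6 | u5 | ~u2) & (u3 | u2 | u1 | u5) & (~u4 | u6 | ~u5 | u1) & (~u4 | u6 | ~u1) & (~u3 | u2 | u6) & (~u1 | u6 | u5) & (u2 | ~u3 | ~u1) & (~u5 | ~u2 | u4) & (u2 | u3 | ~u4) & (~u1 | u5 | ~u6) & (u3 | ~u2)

Suppose u6 = 0.
(u4) alone gives u4 = 1.
(~u1) alone gives u1 = 0.
(~u2) alone gives u2 = 0.
(u5) alone gives u5 = 1.
But (~u5) is also a unit clause — contradiction.
So every satisfying assignment has u6 = True.

True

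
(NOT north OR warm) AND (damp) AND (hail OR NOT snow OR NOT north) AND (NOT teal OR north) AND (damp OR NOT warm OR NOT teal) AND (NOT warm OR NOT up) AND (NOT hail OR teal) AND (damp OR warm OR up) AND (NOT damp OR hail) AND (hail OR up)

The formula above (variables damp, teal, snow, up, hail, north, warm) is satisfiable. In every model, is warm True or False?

Suppose warm = false.
From the singleton clause (NOT north), north = false.
From the singleton clause (damp), damp = true.
From the singleton clause (NOT teal), teal = false.
From the singleton clause (NOT hail), hail = false.
But (hail) is also a unit clause — contradiction.
So every satisfying assignment has warm = True.

True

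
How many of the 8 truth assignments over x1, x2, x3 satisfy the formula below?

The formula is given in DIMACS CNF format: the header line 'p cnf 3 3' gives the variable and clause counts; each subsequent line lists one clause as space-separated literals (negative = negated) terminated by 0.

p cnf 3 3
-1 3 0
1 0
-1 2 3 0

2

There are 2^3 = 8 truth assignments over (x1, x2, x3).
Check each against the 3 clauses (columns in the order x1, x2, x3):
  F F F  ✗ fails (x1)
  F F T  ✗ fails (x1)
  F T F  ✗ fails (x1)
  F T T  ✗ fails (x1)
  T F F  ✗ fails (¬x1 ∨ x3)
  T F T  ✓ satisfies all
  T T F  ✗ fails (¬x1 ∨ x3)
  T T T  ✓ satisfies all
2 of the 8 rows are models.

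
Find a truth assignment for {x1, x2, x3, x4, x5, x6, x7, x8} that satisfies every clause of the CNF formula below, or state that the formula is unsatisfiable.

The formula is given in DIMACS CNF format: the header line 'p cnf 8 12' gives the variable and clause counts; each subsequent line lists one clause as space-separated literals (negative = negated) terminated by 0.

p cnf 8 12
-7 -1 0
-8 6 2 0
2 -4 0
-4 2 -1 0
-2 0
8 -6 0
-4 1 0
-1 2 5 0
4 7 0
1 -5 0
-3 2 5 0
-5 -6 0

x1: False,  x2: False,  x3: False,  x4: False,  x5: False,  x6: True,  x7: True,  x8: True

(¬x2) alone gives x2 = False.
(¬x4) alone gives x4 = False.
(x7) alone gives x7 = True.
(¬x1) alone gives x1 = False.
(¬x5) alone gives x5 = False.
(¬x3) alone gives x3 = False.
Branch on x8: set x8 = True.
(x6) alone gives x6 = True.
This assignment satisfies each clause.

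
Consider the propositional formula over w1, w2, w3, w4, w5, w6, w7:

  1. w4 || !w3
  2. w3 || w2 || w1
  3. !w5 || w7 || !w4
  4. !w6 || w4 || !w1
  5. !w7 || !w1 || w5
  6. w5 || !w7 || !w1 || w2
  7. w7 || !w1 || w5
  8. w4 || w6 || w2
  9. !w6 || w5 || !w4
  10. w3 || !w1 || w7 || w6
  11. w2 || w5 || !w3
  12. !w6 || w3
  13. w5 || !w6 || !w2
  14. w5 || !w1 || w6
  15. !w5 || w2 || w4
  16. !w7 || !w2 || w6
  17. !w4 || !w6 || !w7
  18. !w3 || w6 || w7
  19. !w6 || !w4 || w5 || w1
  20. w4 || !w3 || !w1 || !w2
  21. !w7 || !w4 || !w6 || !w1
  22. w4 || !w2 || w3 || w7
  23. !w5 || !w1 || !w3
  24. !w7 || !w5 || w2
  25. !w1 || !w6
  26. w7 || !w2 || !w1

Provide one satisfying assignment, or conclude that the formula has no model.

Branch on w4: set w4 = true.
Branch on w5: set w5 = false.
(!w6) alone gives w6 = false.
(!w1) alone gives w1 = false.
Branch on w3: set w3 = false.
(w2) alone gives w2 = true.
(!w7) alone gives w7 = false.
Every clause now holds.

w1=false, w2=true, w3=false, w4=true, w5=false, w6=false, w7=false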